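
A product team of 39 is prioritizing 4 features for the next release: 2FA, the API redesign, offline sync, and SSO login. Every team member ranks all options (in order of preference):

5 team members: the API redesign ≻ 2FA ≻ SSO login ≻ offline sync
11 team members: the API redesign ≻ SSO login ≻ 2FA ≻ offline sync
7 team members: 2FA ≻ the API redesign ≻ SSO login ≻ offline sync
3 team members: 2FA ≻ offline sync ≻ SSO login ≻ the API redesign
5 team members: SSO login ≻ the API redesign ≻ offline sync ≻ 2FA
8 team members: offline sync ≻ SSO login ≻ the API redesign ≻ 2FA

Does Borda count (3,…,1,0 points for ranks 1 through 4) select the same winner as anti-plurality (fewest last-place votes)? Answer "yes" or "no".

no

Borda — scores: 2FA 51, the API redesign 80, offline sync 35, SSO login 68. Winner: the API redesign.
Anti-plurality — last-place votes: 2FA 13, the API redesign 3, offline sync 23, SSO login 0. Winner: SSO login.
The two methods disagree.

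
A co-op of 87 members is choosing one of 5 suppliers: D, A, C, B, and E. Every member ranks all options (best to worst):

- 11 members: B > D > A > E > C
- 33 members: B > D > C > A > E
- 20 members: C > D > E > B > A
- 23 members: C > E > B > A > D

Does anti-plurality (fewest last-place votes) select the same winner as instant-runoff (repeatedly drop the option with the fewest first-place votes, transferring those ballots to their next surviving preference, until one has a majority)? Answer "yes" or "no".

Anti-plurality — last-place votes: D 23, A 20, C 11, B 0, E 33. Winner: B.
Instant-runoff — R1 D 0, A 0, C 43, B 44, E 0 (B winner). Winner: B.
The two methods agree.

yes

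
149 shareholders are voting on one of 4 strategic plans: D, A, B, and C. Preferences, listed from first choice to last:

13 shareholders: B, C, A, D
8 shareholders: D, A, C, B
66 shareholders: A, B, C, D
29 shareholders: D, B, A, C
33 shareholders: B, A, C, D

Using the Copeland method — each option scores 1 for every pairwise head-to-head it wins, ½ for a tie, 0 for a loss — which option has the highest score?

D: loses to A, B, and C → score 0.
A: beats D and C; loses to B → score 2.
B: beats D, A, and C → score 3.
C: beats D; loses to A and B → score 1.
B has the best pairwise record.

B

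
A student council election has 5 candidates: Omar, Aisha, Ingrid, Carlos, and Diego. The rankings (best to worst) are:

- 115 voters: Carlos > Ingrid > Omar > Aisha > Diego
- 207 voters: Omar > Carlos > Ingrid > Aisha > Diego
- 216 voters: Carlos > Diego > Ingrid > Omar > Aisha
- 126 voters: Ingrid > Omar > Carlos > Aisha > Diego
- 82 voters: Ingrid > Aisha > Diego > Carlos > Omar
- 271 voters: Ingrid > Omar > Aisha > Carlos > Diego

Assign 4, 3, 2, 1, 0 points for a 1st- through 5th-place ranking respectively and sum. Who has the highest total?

Omar: 115·2 + 207·4 + 216·1 + 126·3 + 82·0 + 271·3 = 2465
Aisha: 115·1 + 207·1 + 216·0 + 126·1 + 82·3 + 271·2 = 1236
Ingrid: 115·3 + 207·2 + 216·2 + 126·4 + 82·4 + 271·4 = 3107
Carlos: 115·4 + 207·3 + 216·4 + 126·2 + 82·1 + 271·1 = 2550
Diego: 115·0 + 207·0 + 216·3 + 126·0 + 82·2 + 271·0 = 812
Ingrid has the highest Borda score (3107).

Ingrid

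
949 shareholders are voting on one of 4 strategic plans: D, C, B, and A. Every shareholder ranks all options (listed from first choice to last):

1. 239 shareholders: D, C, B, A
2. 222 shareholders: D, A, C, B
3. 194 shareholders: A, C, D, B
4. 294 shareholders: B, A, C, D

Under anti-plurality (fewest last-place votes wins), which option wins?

Last-place votes: D 294, C 0, B 416, A 239.
C is ranked last by the fewest voters, so C wins.

C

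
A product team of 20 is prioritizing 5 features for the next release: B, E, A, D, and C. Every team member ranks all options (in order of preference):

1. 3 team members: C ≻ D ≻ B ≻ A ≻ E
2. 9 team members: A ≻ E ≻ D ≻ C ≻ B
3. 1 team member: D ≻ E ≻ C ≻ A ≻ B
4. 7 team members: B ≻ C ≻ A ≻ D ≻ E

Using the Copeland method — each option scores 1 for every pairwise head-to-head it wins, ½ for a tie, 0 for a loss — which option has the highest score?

C

B: ties E and A; loses to D and C → score 1.
E: ties B and C; loses to A and D → score 1.
A: beats E and D; ties B; loses to C → score 2.5.
D: beats B and E; ties C; loses to A → score 2.5.
C: beats B and A; ties E and D → score 3.
C has the best pairwise record.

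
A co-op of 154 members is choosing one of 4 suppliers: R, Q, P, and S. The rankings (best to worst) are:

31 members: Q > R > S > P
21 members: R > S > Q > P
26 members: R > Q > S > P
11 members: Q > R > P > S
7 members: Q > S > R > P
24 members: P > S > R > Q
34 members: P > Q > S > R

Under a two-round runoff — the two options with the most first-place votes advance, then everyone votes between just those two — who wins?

Q

Round 1 first-place votes: R 47, Q 49, P 58, S 0.
P and Q advance.
Runoff: P is preferred to Q by 58 voters; Q by 96.
Q wins the runoff.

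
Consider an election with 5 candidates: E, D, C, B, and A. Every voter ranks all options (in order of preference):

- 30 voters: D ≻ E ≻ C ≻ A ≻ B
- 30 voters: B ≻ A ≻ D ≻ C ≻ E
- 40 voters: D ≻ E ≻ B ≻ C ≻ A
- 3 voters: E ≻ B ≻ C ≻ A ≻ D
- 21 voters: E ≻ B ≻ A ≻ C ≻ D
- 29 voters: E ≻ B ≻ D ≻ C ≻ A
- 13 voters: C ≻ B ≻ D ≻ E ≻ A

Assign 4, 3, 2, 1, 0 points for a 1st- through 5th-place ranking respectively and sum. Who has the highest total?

E: 30·3 + 30·0 + 40·3 + 3·4 + 21·4 + 29·4 + 13·1 = 435
D: 30·4 + 30·2 + 40·4 + 3·0 + 21·0 + 29·2 + 13·2 = 424
C: 30·2 + 30·1 + 40·1 + 3·2 + 21·1 + 29·1 + 13·4 = 238
B: 30·0 + 30·4 + 40·2 + 3·3 + 21·3 + 29·3 + 13·3 = 398
A: 30·1 + 30·3 + 40·0 + 3·1 + 21·2 + 29·0 + 13·0 = 165
E has the highest Borda score (435).

E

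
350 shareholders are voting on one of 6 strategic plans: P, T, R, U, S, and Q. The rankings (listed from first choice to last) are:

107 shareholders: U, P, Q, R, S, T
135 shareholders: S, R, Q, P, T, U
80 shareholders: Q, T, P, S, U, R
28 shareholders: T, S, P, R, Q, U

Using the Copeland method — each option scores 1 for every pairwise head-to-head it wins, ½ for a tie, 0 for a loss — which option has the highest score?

P: beats T, R, U, and S; loses to Q → score 4.
T: beats U; loses to P, R, S, and Q → score 1.
R: beats T; loses to P, U, S, and Q → score 1.
U: beats R; loses to P, T, S, and Q → score 1.
S: beats T, R, and U; loses to P and Q → score 3.
Q: beats P, T, R, U, and S → score 5.
Q has the best pairwise record.

Q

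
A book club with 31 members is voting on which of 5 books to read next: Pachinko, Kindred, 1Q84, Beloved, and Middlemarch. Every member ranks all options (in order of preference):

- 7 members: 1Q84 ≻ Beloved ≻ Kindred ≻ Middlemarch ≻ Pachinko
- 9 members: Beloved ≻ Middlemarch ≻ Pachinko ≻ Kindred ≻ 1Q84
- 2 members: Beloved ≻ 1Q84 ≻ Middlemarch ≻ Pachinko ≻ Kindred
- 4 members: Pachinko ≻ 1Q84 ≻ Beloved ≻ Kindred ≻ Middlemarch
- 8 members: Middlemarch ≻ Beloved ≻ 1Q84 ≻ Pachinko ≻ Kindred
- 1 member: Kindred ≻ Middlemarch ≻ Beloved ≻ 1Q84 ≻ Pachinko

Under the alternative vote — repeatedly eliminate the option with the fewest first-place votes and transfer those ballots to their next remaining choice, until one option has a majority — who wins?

Round 1: Pachinko 4, Kindred 1, 1Q84 7, Beloved 11, Middlemarch 8. Eliminate Kindred.
Round 2: Pachinko 4, 1Q84 7, Beloved 11, Middlemarch 9. Eliminate Pachinko.
Round 3: 1Q84 11, Beloved 11, Middlemarch 9. Eliminate Middlemarch.
Round 4: 1Q84 11, Beloved 20. Beloved has a majority.

Beloved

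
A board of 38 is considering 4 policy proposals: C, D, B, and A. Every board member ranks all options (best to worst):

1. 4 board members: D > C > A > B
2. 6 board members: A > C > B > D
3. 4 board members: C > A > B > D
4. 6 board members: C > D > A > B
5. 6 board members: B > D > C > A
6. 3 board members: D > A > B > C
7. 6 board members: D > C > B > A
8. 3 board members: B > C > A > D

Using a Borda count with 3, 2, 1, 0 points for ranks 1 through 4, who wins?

C: 4·2 + 6·2 + 4·3 + 6·3 + 6·1 + 3·0 + 6·2 + 3·2 = 74
D: 4·3 + 6·0 + 4·0 + 6·2 + 6·2 + 3·3 + 6·3 + 3·0 = 63
B: 4·0 + 6·1 + 4·1 + 6·0 + 6·3 + 3·1 + 6·1 + 3·3 = 46
A: 4·1 + 6·3 + 4·2 + 6·1 + 6·0 + 3·2 + 6·0 + 3·1 = 45
C has the highest Borda score (74).

C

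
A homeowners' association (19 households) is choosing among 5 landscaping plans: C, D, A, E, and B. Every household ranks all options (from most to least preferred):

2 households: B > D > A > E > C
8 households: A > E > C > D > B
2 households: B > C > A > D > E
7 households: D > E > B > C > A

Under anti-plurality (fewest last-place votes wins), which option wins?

D

Last-place votes: C 2, D 0, A 7, E 2, B 8.
D is ranked last by the fewest voters, so D wins.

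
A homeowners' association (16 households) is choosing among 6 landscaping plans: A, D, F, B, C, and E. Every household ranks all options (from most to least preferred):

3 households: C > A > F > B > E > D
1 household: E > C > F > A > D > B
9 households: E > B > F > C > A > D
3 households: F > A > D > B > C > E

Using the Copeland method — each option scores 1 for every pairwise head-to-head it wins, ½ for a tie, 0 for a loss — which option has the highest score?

E

A: beats D; loses to F, B, C, and E → score 1.
D: loses to A, F, B, C, and E → score 0.
F: beats A, D, and C; loses to B and E → score 3.
B: beats A, D, F, and C; loses to E → score 4.
C: beats A and D; loses to F, B, and E → score 2.
E: beats A, D, F, B, and C → score 5.
E has the best pairwise record.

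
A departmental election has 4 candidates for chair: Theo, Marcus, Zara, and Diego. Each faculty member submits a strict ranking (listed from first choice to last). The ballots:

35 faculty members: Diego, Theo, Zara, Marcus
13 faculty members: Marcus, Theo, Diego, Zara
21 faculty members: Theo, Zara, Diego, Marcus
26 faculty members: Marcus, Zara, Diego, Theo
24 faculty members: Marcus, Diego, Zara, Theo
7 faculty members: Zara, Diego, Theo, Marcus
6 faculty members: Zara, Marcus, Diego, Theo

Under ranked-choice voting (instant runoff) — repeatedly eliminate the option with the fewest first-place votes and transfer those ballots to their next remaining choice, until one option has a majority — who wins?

Marcus

Round 1: Theo 21, Marcus 63, Zara 13, Diego 35. Eliminate Zara.
Round 2: Theo 21, Marcus 69, Diego 42. Marcus has a majority.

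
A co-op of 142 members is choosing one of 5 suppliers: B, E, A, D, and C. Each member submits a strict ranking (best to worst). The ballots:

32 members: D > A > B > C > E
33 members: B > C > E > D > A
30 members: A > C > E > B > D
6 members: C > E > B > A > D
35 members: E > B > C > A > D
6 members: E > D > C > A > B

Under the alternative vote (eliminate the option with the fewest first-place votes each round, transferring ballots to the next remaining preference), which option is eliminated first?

Round 1: B 33, E 41, A 30, D 32, C 6. Eliminate C.

C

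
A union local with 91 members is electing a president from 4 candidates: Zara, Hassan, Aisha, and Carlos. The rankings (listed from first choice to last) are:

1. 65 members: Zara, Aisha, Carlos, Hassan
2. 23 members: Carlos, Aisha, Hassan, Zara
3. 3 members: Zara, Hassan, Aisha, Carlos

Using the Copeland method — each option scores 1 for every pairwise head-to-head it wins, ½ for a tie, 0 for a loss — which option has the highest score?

Zara: beats Hassan, Aisha, and Carlos → score 3.
Hassan: loses to Zara, Aisha, and Carlos → score 0.
Aisha: beats Hassan and Carlos; loses to Zara → score 2.
Carlos: beats Hassan; loses to Zara and Aisha → score 1.
Zara has the best pairwise record.

Zara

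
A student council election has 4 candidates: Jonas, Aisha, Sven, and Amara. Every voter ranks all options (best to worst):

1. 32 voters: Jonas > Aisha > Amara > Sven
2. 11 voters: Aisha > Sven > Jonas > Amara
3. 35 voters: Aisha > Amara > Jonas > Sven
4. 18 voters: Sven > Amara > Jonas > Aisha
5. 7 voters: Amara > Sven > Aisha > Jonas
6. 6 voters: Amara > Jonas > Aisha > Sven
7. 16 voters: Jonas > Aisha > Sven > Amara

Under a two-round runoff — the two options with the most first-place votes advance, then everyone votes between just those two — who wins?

Jonas

Round 1 first-place votes: Jonas 48, Aisha 46, Sven 18, Amara 13.
Jonas and Aisha advance.
Runoff: Jonas is preferred to Aisha by 72 voters; Aisha by 53.
Jonas wins the runoff.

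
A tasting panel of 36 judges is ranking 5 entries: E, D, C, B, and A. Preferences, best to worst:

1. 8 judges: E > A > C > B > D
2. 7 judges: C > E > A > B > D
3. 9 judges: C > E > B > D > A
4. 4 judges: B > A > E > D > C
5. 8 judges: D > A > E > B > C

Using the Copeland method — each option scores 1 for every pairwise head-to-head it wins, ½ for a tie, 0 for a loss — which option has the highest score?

E

E: beats D, C, B, and A → score 4.
D: loses to E, C, B, and A → score 0.
C: beats D and B; loses to E and A → score 2.
B: beats D; loses to E, C, and A → score 1.
A: beats D, C, and B; loses to E → score 3.
E has the best pairwise record.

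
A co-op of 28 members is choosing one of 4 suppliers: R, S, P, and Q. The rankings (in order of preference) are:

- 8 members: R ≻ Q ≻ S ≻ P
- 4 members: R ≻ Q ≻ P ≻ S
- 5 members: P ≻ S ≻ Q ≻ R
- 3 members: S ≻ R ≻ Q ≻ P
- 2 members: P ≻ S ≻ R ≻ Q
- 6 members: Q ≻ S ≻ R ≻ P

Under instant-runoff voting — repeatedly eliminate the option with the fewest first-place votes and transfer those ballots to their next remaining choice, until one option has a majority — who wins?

R

Round 1: R 12, S 3, P 7, Q 6. Eliminate S.
Round 2: R 15, P 7, Q 6. R has a majority.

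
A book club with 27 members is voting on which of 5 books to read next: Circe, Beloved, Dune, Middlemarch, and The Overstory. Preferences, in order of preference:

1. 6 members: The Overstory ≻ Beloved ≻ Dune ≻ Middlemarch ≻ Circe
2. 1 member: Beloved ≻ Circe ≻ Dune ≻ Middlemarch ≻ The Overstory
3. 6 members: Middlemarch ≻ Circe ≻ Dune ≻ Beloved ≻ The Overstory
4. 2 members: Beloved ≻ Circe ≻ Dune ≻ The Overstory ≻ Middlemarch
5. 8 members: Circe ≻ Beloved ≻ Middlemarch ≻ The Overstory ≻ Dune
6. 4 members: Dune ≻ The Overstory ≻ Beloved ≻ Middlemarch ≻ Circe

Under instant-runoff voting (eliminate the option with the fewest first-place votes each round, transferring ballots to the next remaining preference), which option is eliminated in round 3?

Round 1: Circe 8, Beloved 3, Dune 4, Middlemarch 6, The Overstory 6. Eliminate Beloved.
Round 2: Circe 11, Dune 4, Middlemarch 6, The Overstory 6. Eliminate Dune.
Round 3: Circe 11, Middlemarch 6, The Overstory 10. Eliminate Middlemarch.

Middlemarch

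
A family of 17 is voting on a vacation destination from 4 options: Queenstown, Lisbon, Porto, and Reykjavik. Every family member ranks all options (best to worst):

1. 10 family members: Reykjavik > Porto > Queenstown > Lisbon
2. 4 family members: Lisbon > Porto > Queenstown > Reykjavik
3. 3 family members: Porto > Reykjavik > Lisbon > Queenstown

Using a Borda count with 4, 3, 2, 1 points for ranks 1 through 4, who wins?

Queenstown: 10·2 + 4·2 + 3·1 = 31
Lisbon: 10·1 + 4·4 + 3·2 = 32
Porto: 10·3 + 4·3 + 3·4 = 54
Reykjavik: 10·4 + 4·1 + 3·3 = 53
Porto has the highest Borda score (54).

Porto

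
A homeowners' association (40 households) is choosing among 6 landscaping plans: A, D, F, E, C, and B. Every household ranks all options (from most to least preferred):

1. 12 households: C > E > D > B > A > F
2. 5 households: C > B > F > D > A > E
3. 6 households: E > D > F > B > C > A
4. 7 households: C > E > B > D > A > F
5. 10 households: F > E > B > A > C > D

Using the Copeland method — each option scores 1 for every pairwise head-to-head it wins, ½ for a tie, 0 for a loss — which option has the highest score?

A: loses to D, F, E, C, and B → score 0.
D: beats A and F; loses to E, C, and B → score 2.
F: beats A; loses to D, E, C, and B → score 1.
E: beats A, D, F, and B; loses to C → score 4.
C: beats A, D, F, E, and B → score 5.
B: beats A, D, and F; loses to E and C → score 3.
C has the best pairwise record.

C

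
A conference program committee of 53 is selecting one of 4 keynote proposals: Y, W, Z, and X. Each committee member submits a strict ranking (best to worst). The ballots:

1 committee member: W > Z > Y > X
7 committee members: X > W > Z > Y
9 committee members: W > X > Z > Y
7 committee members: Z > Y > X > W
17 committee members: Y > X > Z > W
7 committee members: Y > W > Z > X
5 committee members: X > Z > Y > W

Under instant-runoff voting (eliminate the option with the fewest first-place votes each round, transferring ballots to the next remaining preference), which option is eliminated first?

Round 1: Y 24, W 10, Z 7, X 12. Eliminate Z.

Z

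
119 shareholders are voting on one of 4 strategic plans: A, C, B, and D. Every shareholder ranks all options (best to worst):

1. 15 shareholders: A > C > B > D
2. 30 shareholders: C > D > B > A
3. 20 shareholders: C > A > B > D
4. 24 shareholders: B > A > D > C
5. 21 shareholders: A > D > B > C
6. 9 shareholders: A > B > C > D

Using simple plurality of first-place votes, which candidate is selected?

First-place votes: A 45, C 50, B 24, D 0.
C has the most first-place votes.

C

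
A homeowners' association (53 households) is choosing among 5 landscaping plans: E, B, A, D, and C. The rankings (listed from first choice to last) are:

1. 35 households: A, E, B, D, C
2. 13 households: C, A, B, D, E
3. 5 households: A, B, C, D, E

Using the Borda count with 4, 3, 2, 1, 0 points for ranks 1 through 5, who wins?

A

E: 35·3 + 13·0 + 5·0 = 105
B: 35·2 + 13·2 + 5·3 = 111
A: 35·4 + 13·3 + 5·4 = 199
D: 35·1 + 13·1 + 5·1 = 53
C: 35·0 + 13·4 + 5·2 = 62
A has the highest Borda score (199).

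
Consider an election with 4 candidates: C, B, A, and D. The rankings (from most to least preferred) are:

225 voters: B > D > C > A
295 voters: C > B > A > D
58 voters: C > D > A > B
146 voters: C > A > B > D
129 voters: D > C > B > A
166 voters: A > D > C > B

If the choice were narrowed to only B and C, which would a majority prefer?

C

Voters preferring B to C: 225; preferring C to B: 794.
C wins the head-to-head.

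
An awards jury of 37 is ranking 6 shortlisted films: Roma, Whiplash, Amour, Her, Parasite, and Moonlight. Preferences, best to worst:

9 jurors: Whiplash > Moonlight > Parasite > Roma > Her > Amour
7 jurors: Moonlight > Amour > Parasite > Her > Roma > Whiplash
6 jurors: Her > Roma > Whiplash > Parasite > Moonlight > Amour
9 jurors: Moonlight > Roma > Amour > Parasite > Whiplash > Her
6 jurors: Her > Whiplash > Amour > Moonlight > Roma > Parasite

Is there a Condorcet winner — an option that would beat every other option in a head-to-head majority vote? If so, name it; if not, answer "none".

Checking pairwise contests:
Her beats Roma 19–18.
Roma beats Whiplash 22–15.
Roma beats Amour 24–13.
Parasite beats Her 25–12.
Roma beats Parasite 21–16.
Whiplash beats Moonlight 21–16.
Every option loses at least one head-to-head, so there is no Condorcet winner.

none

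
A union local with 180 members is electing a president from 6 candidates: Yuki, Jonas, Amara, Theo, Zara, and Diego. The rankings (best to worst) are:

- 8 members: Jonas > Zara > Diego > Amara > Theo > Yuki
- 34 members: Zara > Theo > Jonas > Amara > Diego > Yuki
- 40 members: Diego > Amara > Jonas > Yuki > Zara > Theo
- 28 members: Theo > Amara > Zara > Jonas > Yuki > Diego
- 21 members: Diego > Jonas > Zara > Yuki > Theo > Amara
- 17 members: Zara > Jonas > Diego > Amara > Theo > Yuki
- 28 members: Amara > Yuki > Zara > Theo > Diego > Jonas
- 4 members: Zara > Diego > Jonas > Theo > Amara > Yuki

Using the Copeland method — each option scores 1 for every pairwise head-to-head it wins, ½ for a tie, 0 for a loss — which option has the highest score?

Amara

Yuki: loses to Jonas, Amara, Theo, Zara, and Diego → score 0.
Jonas: beats Yuki; ties Theo; loses to Amara, Zara, and Diego → score 1.5.
Amara: beats Yuki, Jonas, Theo, and Zara; ties Diego → score 4.5.
Theo: beats Yuki; ties Jonas and Diego; loses to Amara and Zara → score 2.
Zara: beats Yuki, Jonas, Theo, and Diego; loses to Amara → score 4.
Diego: beats Yuki and Jonas; ties Amara and Theo; loses to Zara → score 3.
Amara has the best pairwise record.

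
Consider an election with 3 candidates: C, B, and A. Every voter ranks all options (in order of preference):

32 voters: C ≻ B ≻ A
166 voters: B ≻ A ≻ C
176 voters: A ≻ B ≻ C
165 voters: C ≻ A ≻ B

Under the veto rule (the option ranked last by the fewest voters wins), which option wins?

A

Last-place votes: C 342, B 165, A 32.
A is ranked last by the fewest voters, so A wins.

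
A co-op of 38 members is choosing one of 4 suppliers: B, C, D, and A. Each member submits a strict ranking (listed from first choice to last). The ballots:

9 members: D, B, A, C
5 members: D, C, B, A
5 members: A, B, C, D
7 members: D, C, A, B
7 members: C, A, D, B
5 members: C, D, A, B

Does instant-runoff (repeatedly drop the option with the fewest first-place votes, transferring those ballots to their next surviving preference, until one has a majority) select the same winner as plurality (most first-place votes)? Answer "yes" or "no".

Instant-runoff — R1 B 0, C 12, D 21, A 5 (D winner). Winner: D.
Plurality — first-place votes: B 0, C 12, D 21, A 5. Winner: D.
The two methods agree.

yes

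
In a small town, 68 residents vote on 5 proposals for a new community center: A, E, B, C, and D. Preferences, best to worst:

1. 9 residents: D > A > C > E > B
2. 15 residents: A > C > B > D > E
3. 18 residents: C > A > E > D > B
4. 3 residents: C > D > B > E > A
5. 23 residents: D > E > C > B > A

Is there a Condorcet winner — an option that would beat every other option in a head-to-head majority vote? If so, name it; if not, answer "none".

C vs A: 44–24 for C.
C vs E: 45–23 for C.
C vs B: 68–0 for C.
C vs D: 36–32 for C.
C beats every other option head-to-head.

C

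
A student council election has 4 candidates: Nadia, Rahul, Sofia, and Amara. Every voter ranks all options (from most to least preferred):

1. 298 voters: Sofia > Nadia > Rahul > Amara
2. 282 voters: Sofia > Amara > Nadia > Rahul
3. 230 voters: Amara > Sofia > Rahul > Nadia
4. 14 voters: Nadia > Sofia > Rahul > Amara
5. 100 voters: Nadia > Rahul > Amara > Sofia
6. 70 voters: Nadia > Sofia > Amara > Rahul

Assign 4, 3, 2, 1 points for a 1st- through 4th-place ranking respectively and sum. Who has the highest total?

Sofia

Nadia: 298·3 + 282·2 + 230·1 + 14·4 + 100·4 + 70·4 = 2424
Rahul: 298·2 + 282·1 + 230·2 + 14·2 + 100·3 + 70·1 = 1736
Sofia: 298·4 + 282·4 + 230·3 + 14·3 + 100·1 + 70·3 = 3362
Amara: 298·1 + 282·3 + 230·4 + 14·1 + 100·2 + 70·2 = 2418
Sofia has the highest Borda score (3362).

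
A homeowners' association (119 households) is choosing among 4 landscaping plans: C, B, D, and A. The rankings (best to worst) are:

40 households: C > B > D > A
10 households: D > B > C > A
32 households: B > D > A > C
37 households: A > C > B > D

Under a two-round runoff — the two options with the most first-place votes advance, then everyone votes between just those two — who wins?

Round 1 first-place votes: C 40, B 32, D 10, A 37.
C and A advance.
Runoff: C is preferred to A by 50 voters; A by 69.
A wins the runoff.

A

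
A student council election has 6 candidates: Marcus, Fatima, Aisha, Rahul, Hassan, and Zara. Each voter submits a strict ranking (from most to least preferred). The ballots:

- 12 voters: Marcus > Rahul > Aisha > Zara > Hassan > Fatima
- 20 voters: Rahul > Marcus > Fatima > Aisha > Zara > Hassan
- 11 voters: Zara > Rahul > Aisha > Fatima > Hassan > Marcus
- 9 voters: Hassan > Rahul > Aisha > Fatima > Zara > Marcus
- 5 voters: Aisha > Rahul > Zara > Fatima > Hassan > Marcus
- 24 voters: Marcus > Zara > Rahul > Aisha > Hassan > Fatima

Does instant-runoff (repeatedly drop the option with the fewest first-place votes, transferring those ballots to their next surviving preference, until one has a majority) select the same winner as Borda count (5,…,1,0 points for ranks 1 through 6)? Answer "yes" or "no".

Instant-runoff — R1 Marcus 36, Fatima 0, Aisha 5, Rahul 20, Hassan 9, Zara 11 (Fatima out); R2 Marcus 36, Aisha 5, Rahul 20, Hassan 9, Zara 11 (Aisha out); R3 Marcus 36, Rahul 25, Hassan 9, Zara 11 (Hassan out); R4 Marcus 36, Rahul 34, Zara 11 (Zara out); R5 Marcus 36, Rahul 45 (Rahul winner). Winner: Rahul.
Borda — scores: Marcus 260, Fatima 110, Aisha 209, Rahul 320, Hassan 97, Zara 219. Winner: Rahul.
The two methods agree.

yes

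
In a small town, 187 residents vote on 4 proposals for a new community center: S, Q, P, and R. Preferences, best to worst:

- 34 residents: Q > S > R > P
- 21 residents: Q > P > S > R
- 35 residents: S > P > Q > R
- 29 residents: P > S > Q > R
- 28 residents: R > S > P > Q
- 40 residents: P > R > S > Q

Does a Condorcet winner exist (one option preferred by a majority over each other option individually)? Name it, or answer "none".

S vs Q: 132–55 for S.
S vs P: 97–90 for S.
S vs R: 119–68 for S.
S beats every other option head-to-head.

S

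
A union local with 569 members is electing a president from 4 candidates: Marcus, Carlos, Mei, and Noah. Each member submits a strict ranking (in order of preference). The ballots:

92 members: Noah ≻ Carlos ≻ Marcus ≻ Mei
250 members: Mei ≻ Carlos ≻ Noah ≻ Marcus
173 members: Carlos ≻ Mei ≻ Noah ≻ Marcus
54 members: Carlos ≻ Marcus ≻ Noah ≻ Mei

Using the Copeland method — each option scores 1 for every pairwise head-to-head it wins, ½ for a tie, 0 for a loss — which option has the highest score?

Carlos

Marcus: loses to Carlos, Mei, and Noah → score 0.
Carlos: beats Marcus, Mei, and Noah → score 3.
Mei: beats Marcus and Noah; loses to Carlos → score 2.
Noah: beats Marcus; loses to Carlos and Mei → score 1.
Carlos has the best pairwise record.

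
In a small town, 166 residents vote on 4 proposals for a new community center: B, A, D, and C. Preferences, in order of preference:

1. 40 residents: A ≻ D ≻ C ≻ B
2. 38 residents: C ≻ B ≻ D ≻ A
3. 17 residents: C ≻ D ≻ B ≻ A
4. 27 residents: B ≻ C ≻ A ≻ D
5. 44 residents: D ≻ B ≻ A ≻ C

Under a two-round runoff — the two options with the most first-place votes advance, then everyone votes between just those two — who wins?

Round 1 first-place votes: B 27, A 40, D 44, C 55.
C and D advance.
Runoff: C is preferred to D by 82 voters; D by 84.
D wins the runoff.

D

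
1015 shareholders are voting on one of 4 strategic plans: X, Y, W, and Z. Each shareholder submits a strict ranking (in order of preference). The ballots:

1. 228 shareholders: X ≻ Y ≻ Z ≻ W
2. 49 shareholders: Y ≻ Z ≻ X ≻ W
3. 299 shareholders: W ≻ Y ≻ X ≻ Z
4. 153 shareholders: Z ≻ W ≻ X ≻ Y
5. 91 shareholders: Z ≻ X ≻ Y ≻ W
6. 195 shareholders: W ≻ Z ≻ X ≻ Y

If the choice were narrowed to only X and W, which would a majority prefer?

W

Voters preferring X to W: 368; preferring W to X: 647.
W wins the head-to-head.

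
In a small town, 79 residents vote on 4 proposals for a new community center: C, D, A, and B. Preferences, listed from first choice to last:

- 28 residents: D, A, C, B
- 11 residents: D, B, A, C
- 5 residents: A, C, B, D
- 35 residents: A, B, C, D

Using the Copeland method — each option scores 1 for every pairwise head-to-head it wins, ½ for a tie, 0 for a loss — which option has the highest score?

C: beats D; loses to A and B → score 1.
D: loses to C, A, and B → score 0.
A: beats C, D, and B → score 3.
B: beats C and D; loses to A → score 2.
A has the best pairwise record.

A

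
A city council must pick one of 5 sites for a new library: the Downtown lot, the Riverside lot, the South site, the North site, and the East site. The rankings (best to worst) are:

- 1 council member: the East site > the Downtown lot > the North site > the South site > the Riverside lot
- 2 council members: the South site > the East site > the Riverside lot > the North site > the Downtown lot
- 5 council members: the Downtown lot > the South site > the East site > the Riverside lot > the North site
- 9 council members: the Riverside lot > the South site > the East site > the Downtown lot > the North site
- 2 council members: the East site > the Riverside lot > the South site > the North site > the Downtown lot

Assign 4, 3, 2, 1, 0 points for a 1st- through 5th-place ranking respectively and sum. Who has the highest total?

the South site

the Downtown lot: 1·3 + 2·0 + 5·4 + 9·1 + 2·0 = 32
the Riverside lot: 1·0 + 2·2 + 5·1 + 9·4 + 2·3 = 51
the South site: 1·1 + 2·4 + 5·3 + 9·3 + 2·2 = 55
the North site: 1·2 + 2·1 + 5·0 + 9·0 + 2·1 = 6
the East site: 1·4 + 2·3 + 5·2 + 9·2 + 2·4 = 46
the South site has the highest Borda score (55).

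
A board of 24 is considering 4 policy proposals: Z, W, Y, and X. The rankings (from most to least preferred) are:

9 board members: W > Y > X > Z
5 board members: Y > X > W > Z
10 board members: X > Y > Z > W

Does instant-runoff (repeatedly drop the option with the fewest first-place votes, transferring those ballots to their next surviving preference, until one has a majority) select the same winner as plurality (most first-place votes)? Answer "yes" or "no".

yes

Instant-runoff — R1 Z 0, W 9, Y 5, X 10 (Z out); R2 W 9, Y 5, X 10 (Y out); R3 W 9, X 15 (X winner). Winner: X.
Plurality — first-place votes: Z 0, W 9, Y 5, X 10. Winner: X.
The two methods agree.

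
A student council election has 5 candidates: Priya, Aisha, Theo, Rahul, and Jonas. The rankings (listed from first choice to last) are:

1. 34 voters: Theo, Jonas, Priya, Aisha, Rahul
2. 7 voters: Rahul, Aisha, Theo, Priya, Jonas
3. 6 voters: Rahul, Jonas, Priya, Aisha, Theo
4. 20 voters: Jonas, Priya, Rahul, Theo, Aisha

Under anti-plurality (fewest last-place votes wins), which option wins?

Last-place votes: Priya 0, Aisha 20, Theo 6, Rahul 34, Jonas 7.
Priya is ranked last by the fewest voters, so Priya wins.

Priya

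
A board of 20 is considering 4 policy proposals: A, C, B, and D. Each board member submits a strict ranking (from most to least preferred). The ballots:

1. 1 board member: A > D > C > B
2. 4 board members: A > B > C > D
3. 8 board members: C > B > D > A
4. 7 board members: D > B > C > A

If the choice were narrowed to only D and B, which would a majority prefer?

B

Voters preferring D to B: 8; preferring B to D: 12.
B wins the head-to-head.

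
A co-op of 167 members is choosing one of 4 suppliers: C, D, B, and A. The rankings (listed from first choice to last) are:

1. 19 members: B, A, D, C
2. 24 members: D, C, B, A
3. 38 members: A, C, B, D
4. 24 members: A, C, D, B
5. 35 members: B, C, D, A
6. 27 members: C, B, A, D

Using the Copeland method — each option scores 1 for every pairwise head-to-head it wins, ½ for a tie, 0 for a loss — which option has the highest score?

C: beats D, B, and A → score 3.
D: loses to C, B, and A → score 0.
B: beats D and A; loses to C → score 2.
A: beats D; loses to C and B → score 1.
C has the best pairwise record.

C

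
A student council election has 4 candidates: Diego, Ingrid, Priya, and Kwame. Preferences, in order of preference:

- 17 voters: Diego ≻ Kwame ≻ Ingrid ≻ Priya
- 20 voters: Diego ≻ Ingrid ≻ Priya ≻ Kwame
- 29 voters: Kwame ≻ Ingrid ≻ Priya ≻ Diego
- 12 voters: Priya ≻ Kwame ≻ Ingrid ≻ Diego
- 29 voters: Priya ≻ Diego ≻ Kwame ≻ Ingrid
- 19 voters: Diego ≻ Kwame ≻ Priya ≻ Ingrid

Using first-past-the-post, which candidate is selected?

First-place votes: Diego 56, Ingrid 0, Priya 41, Kwame 29.
Diego has the most first-place votes.

Diego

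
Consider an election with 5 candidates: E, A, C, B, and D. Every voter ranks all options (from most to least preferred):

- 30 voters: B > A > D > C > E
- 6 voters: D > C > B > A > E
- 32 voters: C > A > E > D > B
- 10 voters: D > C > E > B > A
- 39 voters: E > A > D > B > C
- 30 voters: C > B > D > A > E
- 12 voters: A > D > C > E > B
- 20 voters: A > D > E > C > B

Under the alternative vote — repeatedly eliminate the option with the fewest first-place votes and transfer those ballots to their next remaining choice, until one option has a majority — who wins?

Round 1: E 39, A 32, C 62, B 30, D 16. Eliminate D.
Round 2: E 39, A 32, C 78, B 30. Eliminate B.
Round 3: E 39, A 62, C 78. Eliminate E.
Round 4: A 101, C 78. A has a majority.

A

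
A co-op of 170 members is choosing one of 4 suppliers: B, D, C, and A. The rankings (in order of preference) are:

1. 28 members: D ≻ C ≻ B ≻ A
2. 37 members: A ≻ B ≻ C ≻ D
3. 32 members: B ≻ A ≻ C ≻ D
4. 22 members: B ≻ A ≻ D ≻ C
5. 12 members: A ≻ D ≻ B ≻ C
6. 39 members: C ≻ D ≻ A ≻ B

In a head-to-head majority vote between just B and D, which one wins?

B

Voters preferring B to D: 91; preferring D to B: 79.
B wins the head-to-head.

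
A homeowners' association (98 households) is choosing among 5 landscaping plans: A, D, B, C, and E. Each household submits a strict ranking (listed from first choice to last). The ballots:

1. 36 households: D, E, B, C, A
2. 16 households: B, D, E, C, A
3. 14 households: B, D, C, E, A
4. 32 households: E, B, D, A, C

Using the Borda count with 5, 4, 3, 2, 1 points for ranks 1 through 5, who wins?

A: 36·1 + 16·1 + 14·1 + 32·2 = 130
D: 36·5 + 16·4 + 14·4 + 32·3 = 396
B: 36·3 + 16·5 + 14·5 + 32·4 = 386
C: 36·2 + 16·2 + 14·3 + 32·1 = 178
E: 36·4 + 16·3 + 14·2 + 32·5 = 380
D has the highest Borda score (396).

D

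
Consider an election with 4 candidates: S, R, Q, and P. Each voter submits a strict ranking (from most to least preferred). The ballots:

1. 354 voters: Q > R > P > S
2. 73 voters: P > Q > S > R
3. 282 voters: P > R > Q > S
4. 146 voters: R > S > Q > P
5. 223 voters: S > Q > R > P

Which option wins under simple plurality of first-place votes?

P

First-place votes: S 223, R 146, Q 354, P 355.
P has the most first-place votes.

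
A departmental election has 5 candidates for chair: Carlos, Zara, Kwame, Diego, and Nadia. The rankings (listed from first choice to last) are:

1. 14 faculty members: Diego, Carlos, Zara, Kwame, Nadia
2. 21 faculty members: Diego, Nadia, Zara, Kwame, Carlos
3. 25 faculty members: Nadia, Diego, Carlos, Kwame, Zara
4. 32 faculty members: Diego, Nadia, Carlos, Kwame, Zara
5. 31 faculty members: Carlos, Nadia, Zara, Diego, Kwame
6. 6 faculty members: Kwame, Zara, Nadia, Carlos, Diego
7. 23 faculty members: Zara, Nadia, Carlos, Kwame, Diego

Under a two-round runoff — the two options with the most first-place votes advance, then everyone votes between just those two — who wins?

Round 1 first-place votes: Carlos 31, Zara 23, Kwame 6, Diego 67, Nadia 25.
Diego and Carlos advance.
Runoff: Diego is preferred to Carlos by 92 voters; Carlos by 60.
Diego wins the runoff.

Diego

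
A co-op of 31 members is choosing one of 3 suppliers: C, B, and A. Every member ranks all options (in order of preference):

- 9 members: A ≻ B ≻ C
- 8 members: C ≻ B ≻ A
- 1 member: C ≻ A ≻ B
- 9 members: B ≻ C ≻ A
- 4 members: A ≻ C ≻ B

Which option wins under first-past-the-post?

First-place votes: C 9, B 9, A 13.
A has the most first-place votes.

A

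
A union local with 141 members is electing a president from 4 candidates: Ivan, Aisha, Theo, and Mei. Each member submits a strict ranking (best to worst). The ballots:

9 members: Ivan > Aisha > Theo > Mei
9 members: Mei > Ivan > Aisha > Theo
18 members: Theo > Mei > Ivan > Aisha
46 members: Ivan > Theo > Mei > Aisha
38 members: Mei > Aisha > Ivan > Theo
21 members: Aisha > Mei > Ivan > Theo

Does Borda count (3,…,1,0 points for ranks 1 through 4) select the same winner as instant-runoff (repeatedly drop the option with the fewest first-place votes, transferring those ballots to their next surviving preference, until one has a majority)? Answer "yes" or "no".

Borda — scores: Ivan 260, Aisha 166, Theo 155, Mei 265. Winner: Mei.
Instant-runoff — R1 Ivan 55, Aisha 21, Theo 18, Mei 47 (Theo out); R2 Ivan 55, Aisha 21, Mei 65 (Aisha out); R3 Ivan 55, Mei 86 (Mei winner). Winner: Mei.
The two methods agree.

yes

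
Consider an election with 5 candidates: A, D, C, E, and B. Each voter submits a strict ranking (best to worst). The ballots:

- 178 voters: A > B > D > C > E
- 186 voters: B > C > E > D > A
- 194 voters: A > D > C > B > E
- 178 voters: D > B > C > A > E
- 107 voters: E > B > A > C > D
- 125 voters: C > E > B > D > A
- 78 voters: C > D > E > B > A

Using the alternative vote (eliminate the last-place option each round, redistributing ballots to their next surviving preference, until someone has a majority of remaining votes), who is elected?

Round 1: A 372, D 178, C 203, E 107, B 186. Eliminate E.
Round 2: A 372, D 178, C 203, B 293. Eliminate D.
Round 3: A 372, C 203, B 471. Eliminate C.
Round 4: A 372, B 674. B has a majority.

B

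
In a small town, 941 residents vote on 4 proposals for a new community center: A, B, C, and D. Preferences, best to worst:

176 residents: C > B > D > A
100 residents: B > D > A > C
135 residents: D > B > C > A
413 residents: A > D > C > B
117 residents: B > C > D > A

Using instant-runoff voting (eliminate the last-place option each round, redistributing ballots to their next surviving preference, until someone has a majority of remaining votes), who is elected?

Round 1: A 413, B 217, C 176, D 135. Eliminate D.
Round 2: A 413, B 352, C 176. Eliminate C.
Round 3: A 413, B 528. B has a majority.

B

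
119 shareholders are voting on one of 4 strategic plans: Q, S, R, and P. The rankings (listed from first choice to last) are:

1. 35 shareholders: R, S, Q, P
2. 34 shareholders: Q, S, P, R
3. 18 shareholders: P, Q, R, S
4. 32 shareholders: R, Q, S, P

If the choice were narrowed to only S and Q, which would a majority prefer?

Voters preferring S to Q: 35; preferring Q to S: 84.
Q wins the head-to-head.

Q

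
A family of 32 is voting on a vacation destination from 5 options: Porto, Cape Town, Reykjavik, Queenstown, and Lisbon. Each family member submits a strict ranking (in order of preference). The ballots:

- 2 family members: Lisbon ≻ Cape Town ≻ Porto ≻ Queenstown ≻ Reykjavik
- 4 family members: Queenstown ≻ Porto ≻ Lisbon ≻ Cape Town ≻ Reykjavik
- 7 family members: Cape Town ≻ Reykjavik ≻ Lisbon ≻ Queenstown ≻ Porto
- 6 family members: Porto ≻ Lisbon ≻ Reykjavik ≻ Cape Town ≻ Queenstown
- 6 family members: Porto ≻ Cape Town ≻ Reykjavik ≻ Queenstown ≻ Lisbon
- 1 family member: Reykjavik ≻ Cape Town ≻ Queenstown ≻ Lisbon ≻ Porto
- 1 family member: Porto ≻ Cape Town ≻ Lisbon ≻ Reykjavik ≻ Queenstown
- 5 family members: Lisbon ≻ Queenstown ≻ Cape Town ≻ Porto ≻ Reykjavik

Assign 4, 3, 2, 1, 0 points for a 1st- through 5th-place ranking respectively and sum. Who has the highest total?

Cape Town

Porto: 2·2 + 4·3 + 7·0 + 6·4 + 6·4 + 1·0 + 1·4 + 5·1 = 73
Cape Town: 2·3 + 4·1 + 7·4 + 6·1 + 6·3 + 1·3 + 1·3 + 5·2 = 78
Reykjavik: 2·0 + 4·0 + 7·3 + 6·2 + 6·2 + 1·4 + 1·1 + 5·0 = 50
Queenstown: 2·1 + 4·4 + 7·1 + 6·0 + 6·1 + 1·2 + 1·0 + 5·3 = 48
Lisbon: 2·4 + 4·2 + 7·2 + 6·3 + 6·0 + 1·1 + 1·2 + 5·4 = 71
Cape Town has the highest Borda score (78).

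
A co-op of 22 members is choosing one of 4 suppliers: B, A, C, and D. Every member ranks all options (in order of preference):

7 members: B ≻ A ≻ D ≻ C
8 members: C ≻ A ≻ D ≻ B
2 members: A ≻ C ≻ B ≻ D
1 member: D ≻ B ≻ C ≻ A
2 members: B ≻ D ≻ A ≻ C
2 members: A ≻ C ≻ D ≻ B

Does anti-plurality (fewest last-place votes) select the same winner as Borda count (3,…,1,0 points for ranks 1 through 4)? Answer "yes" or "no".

Anti-plurality — last-place votes: B 10, A 1, C 9, D 2. Winner: A.
Borda — scores: B 31, A 44, C 33, D 24. Winner: A.
The two methods agree.

yes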